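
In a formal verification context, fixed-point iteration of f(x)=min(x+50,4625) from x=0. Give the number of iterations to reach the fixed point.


Step 1: x=0, cap=4625, increment=50
Step 2: x grows by 50 each step until capped at 4625; fixed point is x=4625
Step 3: iterations = ceil(4625/50) = 93

93


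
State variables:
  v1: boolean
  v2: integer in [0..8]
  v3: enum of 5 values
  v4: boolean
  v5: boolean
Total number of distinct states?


State space = product of domain sizes of all variables.
Domain sizes:
  v1 (boolean): 2
  v2 (integer in [0..8]): 9
  v3 (enum of 5 values): 5
  v4 (boolean): 2
  v5 (boolean): 2
Product = 2 * 9 * 5 * 2 * 2 = 360

360


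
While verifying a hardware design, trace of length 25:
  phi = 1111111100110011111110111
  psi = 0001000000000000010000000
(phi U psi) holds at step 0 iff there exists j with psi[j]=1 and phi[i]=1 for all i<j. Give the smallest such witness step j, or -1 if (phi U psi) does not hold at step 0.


(phi U psi) at 0: need smallest j with psi[j]=1 and phi[i]=1 for all i in [0,j).
Scan from step 0:
  step 0: phi=1, psi=0 -> continue
  step 1: phi=1, psi=0 -> continue
  step 2: phi=1, psi=0 -> continue
  step 3: psi=1 and phi held for [0,3) -> witness found
Witness step = 3

3


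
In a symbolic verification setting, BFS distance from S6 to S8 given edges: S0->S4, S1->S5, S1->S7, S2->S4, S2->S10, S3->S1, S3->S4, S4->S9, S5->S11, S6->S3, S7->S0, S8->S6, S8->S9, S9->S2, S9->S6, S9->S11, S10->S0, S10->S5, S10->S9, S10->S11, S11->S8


BFS layer-by-layer from S6:
  dist 0: {S6}
  dist 1: {S3}
  dist 2: {S1, S4}
  dist 3: {S5, S7, S9}
  dist 4: {S0, S2, S11}
  dist 5: {S8, S10}
  -> S8 reached at distance 5
Shortest path length = 5

5


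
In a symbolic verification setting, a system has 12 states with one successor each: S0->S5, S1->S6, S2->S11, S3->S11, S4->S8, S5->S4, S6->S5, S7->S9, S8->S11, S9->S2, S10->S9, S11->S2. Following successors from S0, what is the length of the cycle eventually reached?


Trace from S0 until a state repeats:
  S0 -> S5 -> S4 -> S8 -> S11 -> S2 -> S11
S11 first seen at step 4, revisited at step 6.
Cycle length = 6 - 4 = 2

2


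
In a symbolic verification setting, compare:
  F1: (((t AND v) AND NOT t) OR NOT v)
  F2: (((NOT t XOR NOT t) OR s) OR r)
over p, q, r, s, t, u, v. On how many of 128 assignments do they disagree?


F1 = (((t AND v) AND NOT t) OR NOT v)
F2 = (((NOT t XOR NOT t) OR s) OR r)
Evaluate both on each of 128 rows (bits = p,q,r,s,t,u,v):
  row 0 [0000000]: F1=1 F2=0 (differ) -> 1
  row 1 [0000001]: F1=0 F2=0 -> 0
  row 2 [0000010]: F1=1 F2=0 (differ) -> 1
  row 3 [0000011]: F1=0 F2=0 -> 0
  row 4 [0000100]: F1=1 F2=0 (differ) -> 1
  (every remaining row is evaluated the same way; all 128 results are listed next)
Full result column, 8 rows per line (p,q,r,s fixed per line; t,u,v runs 000..111 left to right):
  rows 0-7 [p,q,r,s=0000]: 10101010  (ones: 4)
  rows 8-15 [p,q,r,s=0001]: 01010101  (ones: 4)
  rows 16-23 [p,q,r,s=0010]: 01010101  (ones: 4)
  rows 24-31 [p,q,r,s=0011]: 01010101  (ones: 4)
  rows 32-39 [p,q,r,s=0100]: 10101010  (ones: 4)
  rows 40-47 [p,q,r,s=0101]: 01010101  (ones: 4)
  rows 48-55 [p,q,r,s=0110]: 01010101  (ones: 4)
  rows 56-63 [p,q,r,s=0111]: 01010101  (ones: 4)
  rows 64-71 [p,q,r,s=1000]: 10101010  (ones: 4)
  rows 72-79 [p,q,r,s=1001]: 01010101  (ones: 4)
  rows 80-87 [p,q,r,s=1010]: 01010101  (ones: 4)
  rows 88-95 [p,q,r,s=1011]: 01010101  (ones: 4)
  rows 96-103 [p,q,r,s=1100]: 10101010  (ones: 4)
  rows 104-111 [p,q,r,s=1101]: 01010101  (ones: 4)
  rows 112-119 [p,q,r,s=1110]: 01010101  (ones: 4)
  rows 120-127 [p,q,r,s=1111]: 01010101  (ones: 4)
Disagreements = 4+4+4+4+4+4+4+4+4+4+4+4+4+4+4+4 = 64

64


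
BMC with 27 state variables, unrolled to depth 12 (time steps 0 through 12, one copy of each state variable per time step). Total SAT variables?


BMC unrolls to depth k, creating one copy of each state var for steps 0..k.
Step count = 12 + 1 = 13 (steps 0 through 12)
Vars per step = 27
Total = 27 * 13 = 351

351


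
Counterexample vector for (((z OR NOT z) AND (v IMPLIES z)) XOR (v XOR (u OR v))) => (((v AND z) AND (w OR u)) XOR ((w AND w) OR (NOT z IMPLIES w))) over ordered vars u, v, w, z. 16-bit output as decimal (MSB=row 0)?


F1 = (((z OR NOT z) AND (v IMPLIES z)) XOR (v XOR (u OR v)))
F2 = (((v AND z) AND (w OR u)) XOR ((w AND w) OR (NOT z IMPLIES w)))
Counterexample to F1=>F2 is where F1=1 and F2=0.
Evaluate each row (bits = u,v,w,z, MSB first):
  row 0 [0000]: F1=1 F2=0 -> F1&~F2 -> 1
  row 1 [0001]: F1=1 F2=1 -> F1&~F2 -> 0
  row 2 [0010]: F1=1 F2=1 -> F1&~F2 -> 0
  row 3 [0011]: F1=1 F2=1 -> F1&~F2 -> 0
  row 4 [0100]: F1=0 F2=0 -> F1&~F2 -> 0
  row 5 [0101]: F1=1 F2=1 -> F1&~F2 -> 0
  row 6 [0110]: F1=0 F2=1 -> F1&~F2 -> 0
  row 7 [0111]: F1=1 F2=0 -> F1&~F2 -> 1
  row 8 [1000]: F1=0 F2=0 -> F1&~F2 -> 0
  row 9 [1001]: F1=0 F2=1 -> F1&~F2 -> 0
  row 10 [1010]: F1=0 F2=1 -> F1&~F2 -> 0
  row 11 [1011]: F1=0 F2=1 -> F1&~F2 -> 0
  row 12 [1100]: F1=0 F2=0 -> F1&~F2 -> 0
  row 13 [1101]: F1=1 F2=0 -> F1&~F2 -> 1
  row 14 [1110]: F1=0 F2=1 -> F1&~F2 -> 0
  row 15 [1111]: F1=1 F2=0 -> F1&~F2 -> 1
Full result column, 4 rows per line (u,v fixed per line; w,z runs 00..11 left to right):
  rows 0-3 [u,v=00]: 1000  = hex 8
  rows 4-7 [u,v=01]: 0001  = hex 1
  rows 8-11 [u,v=10]: 0000  = hex 0
  rows 12-15 [u,v=11]: 0101  = hex 5
Counterexample vector (row 0 .. row 15) = 1000000100000101
Output column grouped in 4s = 1000 0001 0000 0101 = 0x8105
Convert to decimal digit by digit (value = value*16 + digit):
  8 -> 8
  8*16 + 1 = 129
  129*16 + 0 = 2064
  2064*16 + 5 = 33029
Decimal = 33029

33029


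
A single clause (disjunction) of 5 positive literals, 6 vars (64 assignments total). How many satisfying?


Step 1: Total=2^6=64
Step 2: Unsat when all 5 false: 2^1=2
Step 3: Sat=64-2=62

62


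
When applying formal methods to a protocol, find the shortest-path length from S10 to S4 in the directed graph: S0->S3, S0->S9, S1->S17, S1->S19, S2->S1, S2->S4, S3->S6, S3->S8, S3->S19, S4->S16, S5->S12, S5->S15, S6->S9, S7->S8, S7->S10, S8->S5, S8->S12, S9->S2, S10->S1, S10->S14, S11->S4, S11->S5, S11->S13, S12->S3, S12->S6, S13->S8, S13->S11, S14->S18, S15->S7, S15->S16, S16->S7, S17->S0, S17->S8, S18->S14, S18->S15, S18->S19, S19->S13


BFS layer-by-layer from S10:
  dist 0: {S10}
  dist 1: {S1, S14}
  dist 2: {S17, S18, S19}
  dist 3: {S0, S8, S13, S15}
  dist 4: {S3, S5, S7, S9, S11, S12, S16}
  dist 5: {S2, S4, S6}
  -> S4 reached at distance 5
Shortest path length = 5

5


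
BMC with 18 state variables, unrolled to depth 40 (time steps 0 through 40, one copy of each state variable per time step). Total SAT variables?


BMC unrolls to depth k, creating one copy of each state var for steps 0..k.
Step count = 40 + 1 = 41 (steps 0 through 40)
Vars per step = 18
Total = 18 * 41 = 738

738


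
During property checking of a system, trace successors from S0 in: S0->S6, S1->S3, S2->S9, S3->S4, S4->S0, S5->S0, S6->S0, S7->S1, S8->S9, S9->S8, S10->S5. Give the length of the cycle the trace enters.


Trace from S0 until a state repeats:
  S0 -> S6 -> S0
S0 first seen at step 0, revisited at step 2.
Cycle length = 2 - 0 = 2

2


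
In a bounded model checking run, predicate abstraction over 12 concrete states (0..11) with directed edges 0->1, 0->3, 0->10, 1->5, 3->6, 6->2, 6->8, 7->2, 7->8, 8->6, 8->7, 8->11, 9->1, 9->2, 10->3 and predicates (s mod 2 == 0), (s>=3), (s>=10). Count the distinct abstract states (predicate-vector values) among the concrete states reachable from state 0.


BFS from 0:
Concrete reachable: {0, 1, 2, 3, 5, 6, 7, 8, 10, 11}
Abstract via predicates (s mod 2 == 0), (s>=3), (s>=10):
  (0,0,0) <- {1}
  (0,1,0) <- {3, 5, 7}
  (0,1,1) <- {11}
  (1,0,0) <- {0, 2}
  (1,1,0) <- {6, 8}
  (1,1,1) <- {10}
Distinct abstract states = 6

6


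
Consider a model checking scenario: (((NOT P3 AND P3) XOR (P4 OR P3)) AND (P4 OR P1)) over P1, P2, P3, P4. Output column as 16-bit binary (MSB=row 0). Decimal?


Formula: (((NOT P3 AND P3) XOR (P4 OR P3)) AND (P4 OR P1)) over P1, P2, P3, P4 (16 rows)
Evaluate each row (bits = P1,P2,P3,P4, MSB first):
  row 0 [0000]: (((NOT 0 AND 0) XOR (0 OR 0)) AND (0 OR 0)) -> 0
  row 1 [0001]: (((NOT 0 AND 0) XOR (1 OR 0)) AND (1 OR 0)) -> 1
  row 2 [0010]: (((NOT 1 AND 1) XOR (0 OR 1)) AND (0 OR 0)) -> 0
  row 3 [0011]: (((NOT 1 AND 1) XOR (1 OR 1)) AND (1 OR 0)) -> 1
  row 4 [0100]: (((NOT 0 AND 0) XOR (0 OR 0)) AND (0 OR 0)) -> 0
  row 5 [0101]: (((NOT 0 AND 0) XOR (1 OR 0)) AND (1 OR 0)) -> 1
  row 6 [0110]: (((NOT 1 AND 1) XOR (0 OR 1)) AND (0 OR 0)) -> 0
  row 7 [0111]: (((NOT 1 AND 1) XOR (1 OR 1)) AND (1 OR 0)) -> 1
  row 8 [1000]: (((NOT 0 AND 0) XOR (0 OR 0)) AND (0 OR 1)) -> 0
  row 9 [1001]: (((NOT 0 AND 0) XOR (1 OR 0)) AND (1 OR 1)) -> 1
  row 10 [1010]: (((NOT 1 AND 1) XOR (0 OR 1)) AND (0 OR 1)) -> 1
  row 11 [1011]: (((NOT 1 AND 1) XOR (1 OR 1)) AND (1 OR 1)) -> 1
  row 12 [1100]: (((NOT 0 AND 0) XOR (0 OR 0)) AND (0 OR 1)) -> 0
  row 13 [1101]: (((NOT 0 AND 0) XOR (1 OR 0)) AND (1 OR 1)) -> 1
  row 14 [1110]: (((NOT 1 AND 1) XOR (0 OR 1)) AND (0 OR 1)) -> 1
  row 15 [1111]: (((NOT 1 AND 1) XOR (1 OR 1)) AND (1 OR 1)) -> 1
Full result column, 4 rows per line (P1,P2 fixed per line; P3,P4 runs 00..11 left to right):
  rows 0-3 [P1,P2=00]: 0101  = hex 5
  rows 4-7 [P1,P2=01]: 0101  = hex 5
  rows 8-11 [P1,P2=10]: 0111  = hex 7
  rows 12-15 [P1,P2=11]: 0111  = hex 7
Output column (row 0 .. row 15) = 0101010101110111
Output column grouped in 4s = 0101 0101 0111 0111 = 0x5577
Convert to decimal digit by digit (value = value*16 + digit):
  5 -> 5
  5*16 + 5 = 85
  85*16 + 7 = 1367
  1367*16 + 7 = 21879
Decimal = 21879

21879


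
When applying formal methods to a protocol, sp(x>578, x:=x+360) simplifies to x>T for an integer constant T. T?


Formula: sp(P, x:=E) = exists old_x. (x = E[old_x/x]) AND P[old_x/x] (old_x is the value of x before the assignment; eliminate old_x by solving x = E[old_x/x] for old_x)
Step 1: Precondition P: x>578, i.e. old_x > 578
Step 2: Assignment gives x = old_x + 360, so old_x = x - 360
Step 3: Substitute into P: x - 360 > 578
Step 4: Simplify: x > 578+360 = 938

938


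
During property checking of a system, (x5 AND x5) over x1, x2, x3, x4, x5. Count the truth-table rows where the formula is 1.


Formula: (x5 AND x5) over 5 vars (32 rows)
Evaluate each row (x1, x2, x3, x4, x5 as bits, MSB first):
  row 0 [00000]: (0 AND 0) -> 0
  row 1 [00001]: (1 AND 1) -> 1
  row 2 [00010]: (0 AND 0) -> 0
  row 3 [00011]: (1 AND 1) -> 1
  row 4 [00100]: (0 AND 0) -> 0
  row 5 [00101]: (1 AND 1) -> 1
  row 6 [00110]: (0 AND 0) -> 0
  row 7 [00111]: (1 AND 1) -> 1
  row 8 [01000]: (0 AND 0) -> 0
  row 9 [01001]: (1 AND 1) -> 1
  row 10 [01010]: (0 AND 0) -> 0
  row 11 [01011]: (1 AND 1) -> 1
  row 12 [01100]: (0 AND 0) -> 0
  row 13 [01101]: (1 AND 1) -> 1
  row 14 [01110]: (0 AND 0) -> 0
  row 15 [01111]: (1 AND 1) -> 1
  row 16 [10000]: (0 AND 0) -> 0
  row 17 [10001]: (1 AND 1) -> 1
  row 18 [10010]: (0 AND 0) -> 0
  row 19 [10011]: (1 AND 1) -> 1
  row 20 [10100]: (0 AND 0) -> 0
  row 21 [10101]: (1 AND 1) -> 1
  row 22 [10110]: (0 AND 0) -> 0
  row 23 [10111]: (1 AND 1) -> 1
  row 24 [11000]: (0 AND 0) -> 0
  row 25 [11001]: (1 AND 1) -> 1
  row 26 [11010]: (0 AND 0) -> 0
  row 27 [11011]: (1 AND 1) -> 1
  row 28 [11100]: (0 AND 0) -> 0
  row 29 [11101]: (1 AND 1) -> 1
  row 30 [11110]: (0 AND 0) -> 0
  row 31 [11111]: (1 AND 1) -> 1
Full result column, 8 rows per line (x1,x2 fixed per line; x3,x4,x5 runs 000..111 left to right):
  rows 0-7 [x1,x2=00]: 01010101  (ones: 4)
  rows 8-15 [x1,x2=01]: 01010101  (ones: 4)
  rows 16-23 [x1,x2=10]: 01010101  (ones: 4)
  rows 24-31 [x1,x2=11]: 01010101  (ones: 4)
Count of 1-rows = 4+4+4+4 = 16

16


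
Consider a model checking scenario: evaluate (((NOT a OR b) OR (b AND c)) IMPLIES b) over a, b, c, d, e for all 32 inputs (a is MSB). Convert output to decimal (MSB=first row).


Formula: (((NOT a OR b) OR (b AND c)) IMPLIES b) over a, b, c, d, e (32 rows)
Evaluate each row (bits = a,b,c,d,e, MSB first):
  row 0 [00000]: (((NOT 0 OR 0) OR (0 AND 0)) IMPLIES 0) -> 0
  row 1 [00001]: (((NOT 0 OR 0) OR (0 AND 0)) IMPLIES 0) -> 0
  row 2 [00010]: (((NOT 0 OR 0) OR (0 AND 0)) IMPLIES 0) -> 0
  row 3 [00011]: (((NOT 0 OR 0) OR (0 AND 0)) IMPLIES 0) -> 0
  row 4 [00100]: (((NOT 0 OR 0) OR (0 AND 1)) IMPLIES 0) -> 0
  row 5 [00101]: (((NOT 0 OR 0) OR (0 AND 1)) IMPLIES 0) -> 0
  row 6 [00110]: (((NOT 0 OR 0) OR (0 AND 1)) IMPLIES 0) -> 0
  row 7 [00111]: (((NOT 0 OR 0) OR (0 AND 1)) IMPLIES 0) -> 0
  row 8 [01000]: (((NOT 0 OR 1) OR (1 AND 0)) IMPLIES 1) -> 1
  row 9 [01001]: (((NOT 0 OR 1) OR (1 AND 0)) IMPLIES 1) -> 1
  row 10 [01010]: (((NOT 0 OR 1) OR (1 AND 0)) IMPLIES 1) -> 1
  row 11 [01011]: (((NOT 0 OR 1) OR (1 AND 0)) IMPLIES 1) -> 1
  row 12 [01100]: (((NOT 0 OR 1) OR (1 AND 1)) IMPLIES 1) -> 1
  row 13 [01101]: (((NOT 0 OR 1) OR (1 AND 1)) IMPLIES 1) -> 1
  row 14 [01110]: (((NOT 0 OR 1) OR (1 AND 1)) IMPLIES 1) -> 1
  row 15 [01111]: (((NOT 0 OR 1) OR (1 AND 1)) IMPLIES 1) -> 1
  row 16 [10000]: (((NOT 1 OR 0) OR (0 AND 0)) IMPLIES 0) -> 1
  row 17 [10001]: (((NOT 1 OR 0) OR (0 AND 0)) IMPLIES 0) -> 1
  row 18 [10010]: (((NOT 1 OR 0) OR (0 AND 0)) IMPLIES 0) -> 1
  row 19 [10011]: (((NOT 1 OR 0) OR (0 AND 0)) IMPLIES 0) -> 1
  row 20 [10100]: (((NOT 1 OR 0) OR (0 AND 1)) IMPLIES 0) -> 1
  row 21 [10101]: (((NOT 1 OR 0) OR (0 AND 1)) IMPLIES 0) -> 1
  row 22 [10110]: (((NOT 1 OR 0) OR (0 AND 1)) IMPLIES 0) -> 1
  row 23 [10111]: (((NOT 1 OR 0) OR (0 AND 1)) IMPLIES 0) -> 1
  row 24 [11000]: (((NOT 1 OR 1) OR (1 AND 0)) IMPLIES 1) -> 1
  row 25 [11001]: (((NOT 1 OR 1) OR (1 AND 0)) IMPLIES 1) -> 1
  row 26 [11010]: (((NOT 1 OR 1) OR (1 AND 0)) IMPLIES 1) -> 1
  row 27 [11011]: (((NOT 1 OR 1) OR (1 AND 0)) IMPLIES 1) -> 1
  row 28 [11100]: (((NOT 1 OR 1) OR (1 AND 1)) IMPLIES 1) -> 1
  row 29 [11101]: (((NOT 1 OR 1) OR (1 AND 1)) IMPLIES 1) -> 1
  row 30 [11110]: (((NOT 1 OR 1) OR (1 AND 1)) IMPLIES 1) -> 1
  row 31 [11111]: (((NOT 1 OR 1) OR (1 AND 1)) IMPLIES 1) -> 1
Full result column, 4 rows per line (a,b,c fixed per line; d,e runs 00..11 left to right):
  rows 0-3 [a,b,c=000]: 0000  = hex 0
  rows 4-7 [a,b,c=001]: 0000  = hex 0
  rows 8-11 [a,b,c=010]: 1111  = hex F
  rows 12-15 [a,b,c=011]: 1111  = hex F
  rows 16-19 [a,b,c=100]: 1111  = hex F
  rows 20-23 [a,b,c=101]: 1111  = hex F
  rows 24-27 [a,b,c=110]: 1111  = hex F
  rows 28-31 [a,b,c=111]: 1111  = hex F
Output column (row 0 .. row 31) = 00000000111111111111111111111111
Output column grouped in 4s = 0000 0000 1111 1111 1111 1111 1111 1111 = 0x00FFFFFF
Convert to decimal digit by digit (value = value*16 + digit):
  0 -> 0
  0*16 + 0 = 0
  0*16 + 15 (F) = 15
  15*16 + 15 (F) = 255
  255*16 + 15 (F) = 4095
  4095*16 + 15 (F) = 65535
  65535*16 + 15 (F) = 1048575
  1048575*16 + 15 (F) = 16777215
Decimal = 16777215

16777215


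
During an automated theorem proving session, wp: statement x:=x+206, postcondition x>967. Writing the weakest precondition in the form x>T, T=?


Formula: wp(x:=E, P) = P[E/x] (substitute E for x in postcondition)
Step 1: Postcondition: x>967
Step 2: Substitute x+206 for x: x+206>967
Step 3: Solve for x: x > 967-206 = 761

761


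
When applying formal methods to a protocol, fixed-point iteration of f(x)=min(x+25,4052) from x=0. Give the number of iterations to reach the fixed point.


Step 1: x=0, cap=4052, increment=25
Step 2: x grows by 25 each step until capped at 4052; fixed point is x=4052
Step 3: iterations = ceil(4052/25) = 163

163


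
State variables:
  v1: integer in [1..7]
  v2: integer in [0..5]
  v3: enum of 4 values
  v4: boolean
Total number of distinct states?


State space = product of domain sizes of all variables.
Domain sizes:
  v1 (integer in [1..7]): 7
  v2 (integer in [0..5]): 6
  v3 (enum of 4 values): 4
  v4 (boolean): 2
Product = 7 * 6 * 4 * 2 = 336

336


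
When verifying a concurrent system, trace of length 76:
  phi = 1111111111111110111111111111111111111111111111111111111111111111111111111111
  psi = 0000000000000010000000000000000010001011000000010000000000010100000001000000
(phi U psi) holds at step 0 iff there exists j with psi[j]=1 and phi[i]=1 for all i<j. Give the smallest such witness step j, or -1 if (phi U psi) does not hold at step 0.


(phi U psi) at 0: need smallest j with psi[j]=1 and phi[i]=1 for all i in [0,j).
Scan from step 0:
  step 0: phi=1, psi=0 -> continue
  step 1: phi=1, psi=0 -> continue
  step 2: phi=1, psi=0 -> continue
  step 3: phi=1, psi=0 -> continue
  step 14: psi=1 and phi held for [0,14) -> witness found
Witness step = 14

14


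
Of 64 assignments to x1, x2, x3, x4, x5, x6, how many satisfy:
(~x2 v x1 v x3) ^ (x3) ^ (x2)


CNF with 3 clauses over 6 vars (64 assignments).
An assignment satisfies CNF iff every clause has >=1 true literal.
Check each row (bits = x1,x2,x3,x4,x5,x6; clause T/F shown):
  row 0 [000000]: clauses=TFF -> 0
  row 1 [000001]: clauses=TFF -> 0
  row 2 [000010]: clauses=TFF -> 0
  row 3 [000011]: clauses=TFF -> 0
  row 4 [000100]: clauses=TFF -> 0
  (every remaining row is evaluated the same way; all 64 results are listed next)
Full result column, 8 rows per line (x1,x2,x3 fixed per line; x4,x5,x6 runs 000..111 left to right):
  rows 0-7 [x1,x2,x3=000]: 00000000  (ones: 0)
  rows 8-15 [x1,x2,x3=001]: 00000000  (ones: 0)
  rows 16-23 [x1,x2,x3=010]: 00000000  (ones: 0)
  rows 24-31 [x1,x2,x3=011]: 11111111  (ones: 8)
  rows 32-39 [x1,x2,x3=100]: 00000000  (ones: 0)
  rows 40-47 [x1,x2,x3=101]: 00000000  (ones: 0)
  rows 48-55 [x1,x2,x3=110]: 00000000  (ones: 0)
  rows 56-63 [x1,x2,x3=111]: 11111111  (ones: 8)
Satisfying assignments = 0+0+0+8+0+0+0+8 = 16

16


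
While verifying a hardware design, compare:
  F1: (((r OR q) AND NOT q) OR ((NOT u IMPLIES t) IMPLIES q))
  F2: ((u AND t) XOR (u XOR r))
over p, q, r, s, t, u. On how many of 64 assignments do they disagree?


F1 = (((r OR q) AND NOT q) OR ((NOT u IMPLIES t) IMPLIES q))
F2 = ((u AND t) XOR (u XOR r))
Evaluate both on each of 64 rows (bits = p,q,r,s,t,u):
  row 0 [000000]: F1=1 F2=0 (differ) -> 1
  row 1 [000001]: F1=0 F2=1 (differ) -> 1
  row 2 [000010]: F1=0 F2=0 -> 0
  row 3 [000011]: F1=0 F2=0 -> 0
  row 4 [000100]: F1=1 F2=0 (differ) -> 1
  (every remaining row is evaluated the same way; all 64 results are listed next)
Full result column, 8 rows per line (p,q,r fixed per line; s,t,u runs 000..111 left to right):
  rows 0-7 [p,q,r=000]: 11001100  (ones: 4)
  rows 8-15 [p,q,r=001]: 01000100  (ones: 2)
  rows 16-23 [p,q,r=010]: 10111011  (ones: 6)
  rows 24-31 [p,q,r=011]: 01000100  (ones: 2)
  rows 32-39 [p,q,r=100]: 11001100  (ones: 4)
  rows 40-47 [p,q,r=101]: 01000100  (ones: 2)
  rows 48-55 [p,q,r=110]: 10111011  (ones: 6)
  rows 56-63 [p,q,r=111]: 01000100  (ones: 2)
Disagreements = 4+2+6+2+4+2+6+2 = 28

28


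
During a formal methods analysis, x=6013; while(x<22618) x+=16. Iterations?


Step 1: x goes from 6013 toward 22618 by 16; the body runs while x<22618, so iterations = ceil((bound-start)/step)
Step 2: Distance=16605
Step 3: ceil(16605/16)=1038

1038


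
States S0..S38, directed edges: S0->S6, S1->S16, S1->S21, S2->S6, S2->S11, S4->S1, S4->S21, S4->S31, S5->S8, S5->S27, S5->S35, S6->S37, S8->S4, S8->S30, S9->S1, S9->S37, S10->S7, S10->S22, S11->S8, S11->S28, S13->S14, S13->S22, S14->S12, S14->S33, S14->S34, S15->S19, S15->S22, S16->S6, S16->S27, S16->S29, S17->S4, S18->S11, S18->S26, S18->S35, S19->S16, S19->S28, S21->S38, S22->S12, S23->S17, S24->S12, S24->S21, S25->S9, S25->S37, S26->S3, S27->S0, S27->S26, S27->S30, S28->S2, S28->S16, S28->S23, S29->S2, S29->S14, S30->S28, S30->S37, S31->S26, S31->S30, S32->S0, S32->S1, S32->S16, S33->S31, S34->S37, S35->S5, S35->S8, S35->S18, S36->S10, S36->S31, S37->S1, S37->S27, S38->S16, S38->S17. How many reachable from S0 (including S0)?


BFS from S0:
  layer 0: {S0}
  layer 1: {S6}
  layer 2: {S37}
  layer 3: {S1, S27}
  layer 4: {S16, S21, S26, S30}
  layer 5: {S3, S28, S29, S38}
  layer 6: {S2, S14, S17, S23}
  layer 7: {S4, S11, S12, S33, S34}
  layer 8: {S8, S31}
Reachable set: {S0, S1, S2, S3, S4, S6, S8, S11, S12, S14, S16, S17, S21, S23, S26, S27, S28, S29, S30, S31, S33, S34, S37, S38}
Count = 24

24


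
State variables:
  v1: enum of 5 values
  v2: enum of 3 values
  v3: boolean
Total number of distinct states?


State space = product of domain sizes of all variables.
Domain sizes:
  v1 (enum of 5 values): 5
  v2 (enum of 3 values): 3
  v3 (boolean): 2
Product = 5 * 3 * 2 = 30

30


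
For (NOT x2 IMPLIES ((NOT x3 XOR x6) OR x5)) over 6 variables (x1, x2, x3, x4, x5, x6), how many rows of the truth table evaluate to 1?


Formula: (NOT x2 IMPLIES ((NOT x3 XOR x6) OR x5)) over 6 vars (64 rows)
Evaluate each row (x1, x2, x3, x4, x5, x6 as bits, MSB first):
  row 0 [000000]: (NOT 0 IMPLIES ((NOT 0 XOR 0) OR 0)) -> 1
  row 1 [000001]: (NOT 0 IMPLIES ((NOT 0 XOR 1) OR 0)) -> 0
  row 2 [000010]: (NOT 0 IMPLIES ((NOT 0 XOR 0) OR 1)) -> 1
  row 3 [000011]: (NOT 0 IMPLIES ((NOT 0 XOR 1) OR 1)) -> 1
  row 4 [000100]: (NOT 0 IMPLIES ((NOT 0 XOR 0) OR 0)) -> 1
  (every remaining row is evaluated the same way; all 64 results are listed next)
Full result column, 8 rows per line (x1,x2,x3 fixed per line; x4,x5,x6 runs 000..111 left to right):
  rows 0-7 [x1,x2,x3=000]: 10111011  (ones: 6)
  rows 8-15 [x1,x2,x3=001]: 01110111  (ones: 6)
  rows 16-23 [x1,x2,x3=010]: 11111111  (ones: 8)
  rows 24-31 [x1,x2,x3=011]: 11111111  (ones: 8)
  rows 32-39 [x1,x2,x3=100]: 10111011  (ones: 6)
  rows 40-47 [x1,x2,x3=101]: 01110111  (ones: 6)
  rows 48-55 [x1,x2,x3=110]: 11111111  (ones: 8)
  rows 56-63 [x1,x2,x3=111]: 11111111  (ones: 8)
Count of 1-rows = 6+6+8+8+6+6+8+8 = 56

56


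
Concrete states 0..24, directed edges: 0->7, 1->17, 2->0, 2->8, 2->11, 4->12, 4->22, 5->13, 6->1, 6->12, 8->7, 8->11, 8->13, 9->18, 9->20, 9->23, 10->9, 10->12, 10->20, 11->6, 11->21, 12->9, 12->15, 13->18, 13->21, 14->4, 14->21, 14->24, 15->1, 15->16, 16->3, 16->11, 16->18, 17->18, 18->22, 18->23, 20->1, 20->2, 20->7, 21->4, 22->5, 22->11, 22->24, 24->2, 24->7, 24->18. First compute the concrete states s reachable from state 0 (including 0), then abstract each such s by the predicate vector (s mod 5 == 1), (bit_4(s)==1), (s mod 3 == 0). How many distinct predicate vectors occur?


BFS from 0:
Concrete reachable: {0, 7}
Abstract via predicates (s mod 5 == 1), (bit_4(s)==1), (s mod 3 == 0):
  (0,0,0) <- {7}
  (0,0,1) <- {0}
Distinct abstract states = 2

2


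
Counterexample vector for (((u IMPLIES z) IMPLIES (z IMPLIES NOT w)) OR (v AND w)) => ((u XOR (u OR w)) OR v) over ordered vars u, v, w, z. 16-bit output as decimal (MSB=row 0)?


F1 = (((u IMPLIES z) IMPLIES (z IMPLIES NOT w)) OR (v AND w))
F2 = ((u XOR (u OR w)) OR v)
Counterexample to F1=>F2 is where F1=1 and F2=0.
Evaluate each row (bits = u,v,w,z, MSB first):
  row 0 [0000]: F1=1 F2=0 -> F1&~F2 -> 1
  row 1 [0001]: F1=1 F2=0 -> F1&~F2 -> 1
  row 2 [0010]: F1=1 F2=1 -> F1&~F2 -> 0
  row 3 [0011]: F1=0 F2=1 -> F1&~F2 -> 0
  row 4 [0100]: F1=1 F2=1 -> F1&~F2 -> 0
  row 5 [0101]: F1=1 F2=1 -> F1&~F2 -> 0
  row 6 [0110]: F1=1 F2=1 -> F1&~F2 -> 0
  row 7 [0111]: F1=1 F2=1 -> F1&~F2 -> 0
  row 8 [1000]: F1=1 F2=0 -> F1&~F2 -> 1
  row 9 [1001]: F1=1 F2=0 -> F1&~F2 -> 1
  row 10 [1010]: F1=1 F2=0 -> F1&~F2 -> 1
  row 11 [1011]: F1=0 F2=0 -> F1&~F2 -> 0
  row 12 [1100]: F1=1 F2=1 -> F1&~F2 -> 0
  row 13 [1101]: F1=1 F2=1 -> F1&~F2 -> 0
  row 14 [1110]: F1=1 F2=1 -> F1&~F2 -> 0
  row 15 [1111]: F1=1 F2=1 -> F1&~F2 -> 0
Full result column, 4 rows per line (u,v fixed per line; w,z runs 00..11 left to right):
  rows 0-3 [u,v=00]: 1100  = hex C
  rows 4-7 [u,v=01]: 0000  = hex 0
  rows 8-11 [u,v=10]: 1110  = hex E
  rows 12-15 [u,v=11]: 0000  = hex 0
Counterexample vector (row 0 .. row 15) = 1100000011100000
Output column grouped in 4s = 1100 0000 1110 0000 = 0xC0E0
Convert to decimal digit by digit (value = value*16 + digit):
  C -> 12
  12*16 + 0 = 192
  192*16 + 14 (E) = 3086
  3086*16 + 0 = 49376
Decimal = 49376

49376


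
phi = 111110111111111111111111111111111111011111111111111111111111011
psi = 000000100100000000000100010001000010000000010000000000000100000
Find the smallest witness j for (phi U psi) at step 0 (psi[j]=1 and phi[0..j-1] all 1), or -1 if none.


(phi U psi) at 0: need smallest j with psi[j]=1 and phi[i]=1 for all i in [0,j).
Scan from step 0:
  step 0: phi=1, psi=0 -> continue
  step 1: phi=1, psi=0 -> continue
  step 2: phi=1, psi=0 -> continue
  step 3: phi=1, psi=0 -> continue
  step 5: phi=0 -> phi-prefix broken from here
  step 6: psi=1 but phi already failed -> not a witness
  step 9: psi=1 but phi already failed -> not a witness
  step 21: psi=1 but phi already failed -> not a witness
  step 25: psi=1 but phi already failed -> not a witness
  step 29: psi=1 but phi already failed -> not a witness
  step 34: psi=1 but phi already failed -> not a witness
  step 43: psi=1 but phi already failed -> not a witness
  step 57: psi=1 but phi already failed -> not a witness
  end of trace: no witness -> -1
Witness step = -1

-1


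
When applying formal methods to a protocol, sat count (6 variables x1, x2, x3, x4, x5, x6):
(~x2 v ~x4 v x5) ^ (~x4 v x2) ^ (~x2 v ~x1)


CNF with 3 clauses over 6 vars (64 assignments).
An assignment satisfies CNF iff every clause has >=1 true literal.
Check each row (bits = x1,x2,x3,x4,x5,x6; clause T/F shown):
  row 0 [000000]: clauses=TTT -> 1
  row 1 [000001]: clauses=TTT -> 1
  row 2 [000010]: clauses=TTT -> 1
  row 3 [000011]: clauses=TTT -> 1
  row 4 [000100]: clauses=TFT -> 0
  (every remaining row is evaluated the same way; all 64 results are listed next)
Full result column, 8 rows per line (x1,x2,x3 fixed per line; x4,x5,x6 runs 000..111 left to right):
  rows 0-7 [x1,x2,x3=000]: 11110000  (ones: 4)
  rows 8-15 [x1,x2,x3=001]: 11110000  (ones: 4)
  rows 16-23 [x1,x2,x3=010]: 11110011  (ones: 6)
  rows 24-31 [x1,x2,x3=011]: 11110011  (ones: 6)
  rows 32-39 [x1,x2,x3=100]: 11110000  (ones: 4)
  rows 40-47 [x1,x2,x3=101]: 11110000  (ones: 4)
  rows 48-55 [x1,x2,x3=110]: 00000000  (ones: 0)
  rows 56-63 [x1,x2,x3=111]: 00000000  (ones: 0)
Satisfying assignments = 4+4+6+6+4+4+0+0 = 28

28


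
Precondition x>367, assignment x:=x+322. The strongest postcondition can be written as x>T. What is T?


Formula: sp(P, x:=E) = exists old_x. (x = E[old_x/x]) AND P[old_x/x] (old_x is the value of x before the assignment; eliminate old_x by solving x = E[old_x/x] for old_x)
Step 1: Precondition P: x>367, i.e. old_x > 367
Step 2: Assignment gives x = old_x + 322, so old_x = x - 322
Step 3: Substitute into P: x - 322 > 367
Step 4: Simplify: x > 367+322 = 689

689


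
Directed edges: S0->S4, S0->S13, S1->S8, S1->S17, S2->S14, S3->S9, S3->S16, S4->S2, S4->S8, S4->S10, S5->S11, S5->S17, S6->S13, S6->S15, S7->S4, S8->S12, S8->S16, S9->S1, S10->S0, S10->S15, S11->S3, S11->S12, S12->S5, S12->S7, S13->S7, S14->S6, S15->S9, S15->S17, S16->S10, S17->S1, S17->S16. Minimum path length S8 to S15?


BFS layer-by-layer from S8:
  dist 0: {S8}
  dist 1: {S12, S16}
  dist 2: {S5, S7, S10}
  dist 3: {S0, S4, S11, S15, S17}
  -> S15 reached at distance 3
Shortest path length = 3

3


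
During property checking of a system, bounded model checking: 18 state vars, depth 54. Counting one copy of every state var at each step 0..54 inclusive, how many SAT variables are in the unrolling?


BMC unrolls to depth k, creating one copy of each state var for steps 0..k.
Step count = 54 + 1 = 55 (steps 0 through 54)
Vars per step = 18
Total = 18 * 55 = 990

990


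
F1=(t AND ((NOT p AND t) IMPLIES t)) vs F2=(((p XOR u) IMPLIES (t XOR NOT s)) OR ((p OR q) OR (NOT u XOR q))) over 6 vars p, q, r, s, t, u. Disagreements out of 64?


F1 = (t AND ((NOT p AND t) IMPLIES t))
F2 = (((p XOR u) IMPLIES (t XOR NOT s)) OR ((p OR q) OR (NOT u XOR q)))
Evaluate both on each of 64 rows (bits = p,q,r,s,t,u):
  row 0 [000000]: F1=0 F2=1 (differ) -> 1
  row 1 [000001]: F1=0 F2=1 (differ) -> 1
  row 2 [000010]: F1=1 F2=1 -> 0
  row 3 [000011]: F1=1 F2=0 (differ) -> 1
  row 4 [000100]: F1=0 F2=1 (differ) -> 1
  (every remaining row is evaluated the same way; all 64 results are listed next)
Full result column, 8 rows per line (p,q,r fixed per line; s,t,u runs 000..111 left to right):
  rows 0-7 [p,q,r=000]: 11011000  (ones: 4)
  rows 8-15 [p,q,r=001]: 11011000  (ones: 4)
  rows 16-23 [p,q,r=010]: 11001100  (ones: 4)
  rows 24-31 [p,q,r=011]: 11001100  (ones: 4)
  rows 32-39 [p,q,r=100]: 11001100  (ones: 4)
  rows 40-47 [p,q,r=101]: 11001100  (ones: 4)
  rows 48-55 [p,q,r=110]: 11001100  (ones: 4)
  rows 56-63 [p,q,r=111]: 11001100  (ones: 4)
Disagreements = 4+4+4+4+4+4+4+4 = 32

32


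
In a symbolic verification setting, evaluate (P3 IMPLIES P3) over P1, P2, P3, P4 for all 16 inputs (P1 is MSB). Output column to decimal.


Formula: (P3 IMPLIES P3) over P1, P2, P3, P4 (16 rows)
Evaluate each row (bits = P1,P2,P3,P4, MSB first):
  row 0 [0000]: (0 IMPLIES 0) -> 1
  row 1 [0001]: (0 IMPLIES 0) -> 1
  row 2 [0010]: (1 IMPLIES 1) -> 1
  row 3 [0011]: (1 IMPLIES 1) -> 1
  row 4 [0100]: (0 IMPLIES 0) -> 1
  row 5 [0101]: (0 IMPLIES 0) -> 1
  row 6 [0110]: (1 IMPLIES 1) -> 1
  row 7 [0111]: (1 IMPLIES 1) -> 1
  row 8 [1000]: (0 IMPLIES 0) -> 1
  row 9 [1001]: (0 IMPLIES 0) -> 1
  row 10 [1010]: (1 IMPLIES 1) -> 1
  row 11 [1011]: (1 IMPLIES 1) -> 1
  row 12 [1100]: (0 IMPLIES 0) -> 1
  row 13 [1101]: (0 IMPLIES 0) -> 1
  row 14 [1110]: (1 IMPLIES 1) -> 1
  row 15 [1111]: (1 IMPLIES 1) -> 1
Full result column, 4 rows per line (P1,P2 fixed per line; P3,P4 runs 00..11 left to right):
  rows 0-3 [P1,P2=00]: 1111  = hex F
  rows 4-7 [P1,P2=01]: 1111  = hex F
  rows 8-11 [P1,P2=10]: 1111  = hex F
  rows 12-15 [P1,P2=11]: 1111  = hex F
Output column (row 0 .. row 15) = 1111111111111111
Output column grouped in 4s = 1111 1111 1111 1111 = 0xFFFF
Convert to decimal digit by digit (value = value*16 + digit):
  F -> 15
  15*16 + 15 (F) = 255
  255*16 + 15 (F) = 4095
  4095*16 + 15 (F) = 65535
Decimal = 65535

65535


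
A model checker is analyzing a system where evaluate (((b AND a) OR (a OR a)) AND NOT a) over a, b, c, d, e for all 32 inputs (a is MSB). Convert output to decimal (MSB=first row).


Formula: (((b AND a) OR (a OR a)) AND NOT a) over a, b, c, d, e (32 rows)
Evaluate each row (bits = a,b,c,d,e, MSB first):
  row 0 [00000]: (((0 AND 0) OR (0 OR 0)) AND NOT 0) -> 0
  row 1 [00001]: (((0 AND 0) OR (0 OR 0)) AND NOT 0) -> 0
  row 2 [00010]: (((0 AND 0) OR (0 OR 0)) AND NOT 0) -> 0
  row 3 [00011]: (((0 AND 0) OR (0 OR 0)) AND NOT 0) -> 0
  row 4 [00100]: (((0 AND 0) OR (0 OR 0)) AND NOT 0) -> 0
  row 5 [00101]: (((0 AND 0) OR (0 OR 0)) AND NOT 0) -> 0
  row 6 [00110]: (((0 AND 0) OR (0 OR 0)) AND NOT 0) -> 0
  row 7 [00111]: (((0 AND 0) OR (0 OR 0)) AND NOT 0) -> 0
  row 8 [01000]: (((1 AND 0) OR (0 OR 0)) AND NOT 0) -> 0
  row 9 [01001]: (((1 AND 0) OR (0 OR 0)) AND NOT 0) -> 0
  row 10 [01010]: (((1 AND 0) OR (0 OR 0)) AND NOT 0) -> 0
  row 11 [01011]: (((1 AND 0) OR (0 OR 0)) AND NOT 0) -> 0
  row 12 [01100]: (((1 AND 0) OR (0 OR 0)) AND NOT 0) -> 0
  row 13 [01101]: (((1 AND 0) OR (0 OR 0)) AND NOT 0) -> 0
  row 14 [01110]: (((1 AND 0) OR (0 OR 0)) AND NOT 0) -> 0
  row 15 [01111]: (((1 AND 0) OR (0 OR 0)) AND NOT 0) -> 0
  row 16 [10000]: (((0 AND 1) OR (1 OR 1)) AND NOT 1) -> 0
  row 17 [10001]: (((0 AND 1) OR (1 OR 1)) AND NOT 1) -> 0
  row 18 [10010]: (((0 AND 1) OR (1 OR 1)) AND NOT 1) -> 0
  row 19 [10011]: (((0 AND 1) OR (1 OR 1)) AND NOT 1) -> 0
  row 20 [10100]: (((0 AND 1) OR (1 OR 1)) AND NOT 1) -> 0
  row 21 [10101]: (((0 AND 1) OR (1 OR 1)) AND NOT 1) -> 0
  row 22 [10110]: (((0 AND 1) OR (1 OR 1)) AND NOT 1) -> 0
  row 23 [10111]: (((0 AND 1) OR (1 OR 1)) AND NOT 1) -> 0
  row 24 [11000]: (((1 AND 1) OR (1 OR 1)) AND NOT 1) -> 0
  row 25 [11001]: (((1 AND 1) OR (1 OR 1)) AND NOT 1) -> 0
  row 26 [11010]: (((1 AND 1) OR (1 OR 1)) AND NOT 1) -> 0
  row 27 [11011]: (((1 AND 1) OR (1 OR 1)) AND NOT 1) -> 0
  row 28 [11100]: (((1 AND 1) OR (1 OR 1)) AND NOT 1) -> 0
  row 29 [11101]: (((1 AND 1) OR (1 OR 1)) AND NOT 1) -> 0
  row 30 [11110]: (((1 AND 1) OR (1 OR 1)) AND NOT 1) -> 0
  row 31 [11111]: (((1 AND 1) OR (1 OR 1)) AND NOT 1) -> 0
Full result column, 4 rows per line (a,b,c fixed per line; d,e runs 00..11 left to right):
  rows 0-3 [a,b,c=000]: 0000  = hex 0
  rows 4-7 [a,b,c=001]: 0000  = hex 0
  rows 8-11 [a,b,c=010]: 0000  = hex 0
  rows 12-15 [a,b,c=011]: 0000  = hex 0
  rows 16-19 [a,b,c=100]: 0000  = hex 0
  rows 20-23 [a,b,c=101]: 0000  = hex 0
  rows 24-27 [a,b,c=110]: 0000  = hex 0
  rows 28-31 [a,b,c=111]: 0000  = hex 0
Output column (row 0 .. row 31) = 00000000000000000000000000000000
Output column grouped in 4s = 0000 0000 0000 0000 0000 0000 0000 0000 = 0x00000000
Convert to decimal digit by digit (value = value*16 + digit):
  0 -> 0
  0*16 + 0 = 0
  0*16 + 0 = 0
  0*16 + 0 = 0
  0*16 + 0 = 0
  0*16 + 0 = 0
  0*16 + 0 = 0
  0*16 + 0 = 0
Decimal = 0

0


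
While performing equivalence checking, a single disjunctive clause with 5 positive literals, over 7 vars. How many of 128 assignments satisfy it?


Step 1: Total=2^7=128
Step 2: Unsat when all 5 false: 2^2=4
Step 3: Sat=128-4=124

124


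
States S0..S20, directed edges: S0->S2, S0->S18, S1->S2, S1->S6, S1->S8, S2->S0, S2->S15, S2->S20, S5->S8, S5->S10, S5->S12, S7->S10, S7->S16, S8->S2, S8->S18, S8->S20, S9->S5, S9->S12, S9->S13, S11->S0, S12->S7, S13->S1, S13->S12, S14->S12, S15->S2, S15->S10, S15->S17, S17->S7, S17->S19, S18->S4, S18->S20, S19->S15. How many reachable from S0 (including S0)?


BFS from S0:
  layer 0: {S0}
  layer 1: {S2, S18}
  layer 2: {S4, S15, S20}
  layer 3: {S10, S17}
  layer 4: {S7, S19}
  layer 5: {S16}
Reachable set: {S0, S2, S4, S7, S10, S15, S16, S17, S18, S19, S20}
Count = 11

11


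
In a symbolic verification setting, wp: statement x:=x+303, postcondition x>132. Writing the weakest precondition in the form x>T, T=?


Formula: wp(x:=E, P) = P[E/x] (substitute E for x in postcondition)
Step 1: Postcondition: x>132
Step 2: Substitute x+303 for x: x+303>132
Step 3: Solve for x: x > 132-303 = -171

-171


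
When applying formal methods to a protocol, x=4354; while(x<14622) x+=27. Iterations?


Step 1: x goes from 4354 toward 14622 by 27; the body runs while x<14622, so iterations = ceil((bound-start)/step)
Step 2: Distance=10268
Step 3: ceil(10268/27)=381

381


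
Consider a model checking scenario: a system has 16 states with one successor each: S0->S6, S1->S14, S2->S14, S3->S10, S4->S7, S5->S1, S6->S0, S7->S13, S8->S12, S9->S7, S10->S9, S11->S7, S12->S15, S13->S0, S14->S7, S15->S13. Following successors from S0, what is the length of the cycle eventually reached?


Trace from S0 until a state repeats:
  S0 -> S6 -> S0
S0 first seen at step 0, revisited at step 2.
Cycle length = 2 - 0 = 2

2


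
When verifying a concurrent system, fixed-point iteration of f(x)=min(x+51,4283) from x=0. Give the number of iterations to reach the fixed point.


Step 1: x=0, cap=4283, increment=51
Step 2: x grows by 51 each step until capped at 4283; fixed point is x=4283
Step 3: iterations = ceil(4283/51) = 84

84


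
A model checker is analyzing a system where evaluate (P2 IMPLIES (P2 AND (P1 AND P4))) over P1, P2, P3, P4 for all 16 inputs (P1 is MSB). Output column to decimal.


Formula: (P2 IMPLIES (P2 AND (P1 AND P4))) over P1, P2, P3, P4 (16 rows)
Evaluate each row (bits = P1,P2,P3,P4, MSB first):
  row 0 [0000]: (0 IMPLIES (0 AND (0 AND 0))) -> 1
  row 1 [0001]: (0 IMPLIES (0 AND (0 AND 1))) -> 1
  row 2 [0010]: (0 IMPLIES (0 AND (0 AND 0))) -> 1
  row 3 [0011]: (0 IMPLIES (0 AND (0 AND 1))) -> 1
  row 4 [0100]: (1 IMPLIES (1 AND (0 AND 0))) -> 0
  row 5 [0101]: (1 IMPLIES (1 AND (0 AND 1))) -> 0
  row 6 [0110]: (1 IMPLIES (1 AND (0 AND 0))) -> 0
  row 7 [0111]: (1 IMPLIES (1 AND (0 AND 1))) -> 0
  row 8 [1000]: (0 IMPLIES (0 AND (1 AND 0))) -> 1
  row 9 [1001]: (0 IMPLIES (0 AND (1 AND 1))) -> 1
  row 10 [1010]: (0 IMPLIES (0 AND (1 AND 0))) -> 1
  row 11 [1011]: (0 IMPLIES (0 AND (1 AND 1))) -> 1
  row 12 [1100]: (1 IMPLIES (1 AND (1 AND 0))) -> 0
  row 13 [1101]: (1 IMPLIES (1 AND (1 AND 1))) -> 1
  row 14 [1110]: (1 IMPLIES (1 AND (1 AND 0))) -> 0
  row 15 [1111]: (1 IMPLIES (1 AND (1 AND 1))) -> 1
Full result column, 4 rows per line (P1,P2 fixed per line; P3,P4 runs 00..11 left to right):
  rows 0-3 [P1,P2=00]: 1111  = hex F
  rows 4-7 [P1,P2=01]: 0000  = hex 0
  rows 8-11 [P1,P2=10]: 1111  = hex F
  rows 12-15 [P1,P2=11]: 0101  = hex 5
Output column (row 0 .. row 15) = 1111000011110101
Output column grouped in 4s = 1111 0000 1111 0101 = 0xF0F5
Convert to decimal digit by digit (value = value*16 + digit):
  F -> 15
  15*16 + 0 = 240
  240*16 + 15 (F) = 3855
  3855*16 + 5 = 61685
Decimal = 61685

61685


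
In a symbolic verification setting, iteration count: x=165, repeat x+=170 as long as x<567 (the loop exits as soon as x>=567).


Step 1: x goes from 165 toward 567 by 170; the body runs while x<567, so iterations = ceil((bound-start)/step)
Step 2: Distance=402
Step 3: ceil(402/170)=3

3


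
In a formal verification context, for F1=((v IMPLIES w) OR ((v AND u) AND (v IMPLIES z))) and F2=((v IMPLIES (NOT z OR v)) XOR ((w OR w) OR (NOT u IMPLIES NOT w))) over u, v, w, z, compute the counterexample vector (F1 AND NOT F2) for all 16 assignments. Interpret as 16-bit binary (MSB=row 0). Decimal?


F1 = ((v IMPLIES w) OR ((v AND u) AND (v IMPLIES z)))
F2 = ((v IMPLIES (NOT z OR v)) XOR ((w OR w) OR (NOT u IMPLIES NOT w)))
Counterexample to F1=>F2 is where F1=1 and F2=0.
Evaluate each row (bits = u,v,w,z, MSB first):
  row 0 [0000]: F1=1 F2=0 -> F1&~F2 -> 1
  row 1 [0001]: F1=1 F2=0 -> F1&~F2 -> 1
  row 2 [0010]: F1=1 F2=0 -> F1&~F2 -> 1
  row 3 [0011]: F1=1 F2=0 -> F1&~F2 -> 1
  row 4 [0100]: F1=0 F2=0 -> F1&~F2 -> 0
  row 5 [0101]: F1=0 F2=0 -> F1&~F2 -> 0
  row 6 [0110]: F1=1 F2=0 -> F1&~F2 -> 1
  row 7 [0111]: F1=1 F2=0 -> F1&~F2 -> 1
  row 8 [1000]: F1=1 F2=0 -> F1&~F2 -> 1
  row 9 [1001]: F1=1 F2=0 -> F1&~F2 -> 1
  row 10 [1010]: F1=1 F2=0 -> F1&~F2 -> 1
  row 11 [1011]: F1=1 F2=0 -> F1&~F2 -> 1
  row 12 [1100]: F1=0 F2=0 -> F1&~F2 -> 0
  row 13 [1101]: F1=1 F2=0 -> F1&~F2 -> 1
  row 14 [1110]: F1=1 F2=0 -> F1&~F2 -> 1
  row 15 [1111]: F1=1 F2=0 -> F1&~F2 -> 1
Full result column, 4 rows per line (u,v fixed per line; w,z runs 00..11 left to right):
  rows 0-3 [u,v=00]: 1111  = hex F
  rows 4-7 [u,v=01]: 0011  = hex 3
  rows 8-11 [u,v=10]: 1111  = hex F
  rows 12-15 [u,v=11]: 0111  = hex 7
Counterexample vector (row 0 .. row 15) = 1111001111110111
Output column grouped in 4s = 1111 0011 1111 0111 = 0xF3F7
Convert to decimal digit by digit (value = value*16 + digit):
  F -> 15
  15*16 + 3 = 243
  243*16 + 15 (F) = 3903
  3903*16 + 7 = 62455
Decimal = 62455

62455


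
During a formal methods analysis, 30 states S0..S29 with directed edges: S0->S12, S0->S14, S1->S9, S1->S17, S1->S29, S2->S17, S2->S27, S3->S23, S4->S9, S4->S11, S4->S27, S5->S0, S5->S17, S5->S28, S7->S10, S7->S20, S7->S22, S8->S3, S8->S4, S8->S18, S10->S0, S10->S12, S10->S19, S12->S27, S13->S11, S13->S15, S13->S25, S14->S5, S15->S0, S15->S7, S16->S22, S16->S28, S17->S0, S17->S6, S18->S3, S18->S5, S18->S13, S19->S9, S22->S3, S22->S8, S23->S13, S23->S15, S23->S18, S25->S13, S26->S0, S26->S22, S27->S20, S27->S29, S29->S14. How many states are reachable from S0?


BFS from S0:
  layer 0: {S0}
  layer 1: {S12, S14}
  layer 2: {S5, S27}
  layer 3: {S17, S20, S28, S29}
  layer 4: {S6}
Reachable set: {S0, S5, S6, S12, S14, S17, S20, S27, S28, S29}
Count = 10

10


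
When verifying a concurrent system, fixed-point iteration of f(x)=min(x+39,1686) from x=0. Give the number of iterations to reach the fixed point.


Step 1: x=0, cap=1686, increment=39
Step 2: x grows by 39 each step until capped at 1686; fixed point is x=1686
Step 3: iterations = ceil(1686/39) = 44

44


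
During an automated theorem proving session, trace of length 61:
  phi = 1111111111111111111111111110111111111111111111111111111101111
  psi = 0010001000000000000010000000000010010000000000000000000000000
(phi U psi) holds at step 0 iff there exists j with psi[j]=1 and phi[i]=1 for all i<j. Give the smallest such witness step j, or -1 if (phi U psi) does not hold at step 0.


(phi U psi) at 0: need smallest j with psi[j]=1 and phi[i]=1 for all i in [0,j).
Scan from step 0:
  step 0: phi=1, psi=0 -> continue
  step 1: phi=1, psi=0 -> continue
  step 2: psi=1 and phi held for [0,2) -> witness found
Witness step = 2

2
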